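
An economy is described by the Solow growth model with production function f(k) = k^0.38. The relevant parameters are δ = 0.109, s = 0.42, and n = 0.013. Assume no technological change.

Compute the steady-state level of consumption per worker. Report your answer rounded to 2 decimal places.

c* ≈ 1.24

In steady state, investment equals break-even investment: s·k^α = (n + δ)·k.
Rearranging, k^(1−α) = s / (n + δ).
k^0.62 = 0.42 / (0.013 + 0.109) = 0.42 / 0.122 = 3.4426
k* = 3.4426^(1/0.62) ≈ 7.3442
y* = (k*)^α = 7.3442^0.38 ≈ 2.1333
c* = (1 − s)·y* = (1 − 0.42) × 2.1333 ≈ 1.2373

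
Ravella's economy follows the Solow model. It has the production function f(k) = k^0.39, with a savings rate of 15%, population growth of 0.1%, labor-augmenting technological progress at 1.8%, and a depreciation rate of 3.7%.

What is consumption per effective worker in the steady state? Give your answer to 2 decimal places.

c* ≈ 1.60

In steady state, investment equals break-even investment: s·k^α = (n + g + δ)·k.
Dividing both sides by k: k^(1−α) = s / (n + g + δ).
k^0.61 = 0.15 / (0.001 + 0.018 + 0.037) = 0.15 / 0.056 = 2.6786
k* = 2.6786^(1/0.61) ≈ 5.0291
y* = (k*)^α = 5.0291^0.39 ≈ 1.8775
c* = (1 − s)·y* = (1 − 0.15) × 1.8775 ≈ 1.5959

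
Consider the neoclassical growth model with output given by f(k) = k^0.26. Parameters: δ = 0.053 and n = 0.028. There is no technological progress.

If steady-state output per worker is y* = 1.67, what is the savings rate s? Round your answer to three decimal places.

At the steady state, Δk = 0, so s·k^α = (n + δ)·k.
Since y* = [s/(n + δ)]^(α/(1−α)), we have s/(n + δ) = (y*)^((1−α)/α) = 1.67^2.8462 = 4.3042.
Therefore s = 4.3042 × (n + δ) = 4.3042 × 0.081 = 0.3486.

s ≈ 0.349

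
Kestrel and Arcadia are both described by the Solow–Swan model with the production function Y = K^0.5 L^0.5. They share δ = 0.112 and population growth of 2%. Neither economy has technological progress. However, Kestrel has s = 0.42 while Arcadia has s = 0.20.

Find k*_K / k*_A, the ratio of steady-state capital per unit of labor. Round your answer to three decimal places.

k*_K / k*_A ≈ 4.410

Steady-state k* = [s/(n + δ)]^(1/(1−α)), so the ratio is [ (s_K/(n + δ)_K) / (s_A/(n + δ)_A) ]^2.
s_K/(n + δ)_K = 0.42/0.132 = 3.1818; s_A/(n + δ)_A = 0.20/0.132 = 1.5152.
Ratio = (3.1818/1.5152)^2 = 2.0999^2 ≈ 4.4096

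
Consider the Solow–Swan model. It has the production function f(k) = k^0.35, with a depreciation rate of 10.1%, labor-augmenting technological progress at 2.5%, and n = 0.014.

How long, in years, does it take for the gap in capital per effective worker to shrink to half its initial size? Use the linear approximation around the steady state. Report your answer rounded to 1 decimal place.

Near the steady state the convergence rate is λ = (1 − α)(n + g + δ).
λ = (1 − 0.35) × 0.140 = 0.65 × 0.140 = 0.0910
Half-life = ln 2 / λ = 0.6931 / 0.0910 ≈ 7.62 years

t_½ ≈ 7.6 years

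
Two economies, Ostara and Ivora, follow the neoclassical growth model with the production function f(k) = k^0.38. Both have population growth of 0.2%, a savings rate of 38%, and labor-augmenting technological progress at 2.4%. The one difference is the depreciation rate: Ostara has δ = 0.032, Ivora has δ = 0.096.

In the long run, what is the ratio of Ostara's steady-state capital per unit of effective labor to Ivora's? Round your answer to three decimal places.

k*_O / k*_I ≈ 3.318

Steady-state k* = [s/(n + g + δ)]^(1/(1−α)), so the ratio is [ (s_O/(n + g + δ)_O) / (s_I/(n + g + δ)_I) ]^1.6129.
s_O/(n + g + δ)_O = 0.38/0.058 = 6.5517; s_I/(n + g + δ)_I = 0.38/0.122 = 3.1148.
Ratio = (6.5517/3.1148)^1.6129 = 2.1034^1.6129 ≈ 3.3177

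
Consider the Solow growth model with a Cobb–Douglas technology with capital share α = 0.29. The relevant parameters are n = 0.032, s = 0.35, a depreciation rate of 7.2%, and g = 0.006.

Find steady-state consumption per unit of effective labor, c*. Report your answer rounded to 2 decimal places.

In steady state, investment equals break-even investment: s·k^α = (n + g + δ)·k.
Rearranging, k^(1−α) = s / (n + g + δ).
k^0.71 = 0.35 / (0.032 + 0.006 + 0.072) = 0.35 / 0.110 = 3.1818
k* = 3.1818^(1/0.71) ≈ 5.1049
y* = (k*)^α = 5.1049^0.29 ≈ 1.6044
c* = (1 − s)·y* = (1 − 0.35) × 1.6044 ≈ 1.0429

c* ≈ 1.04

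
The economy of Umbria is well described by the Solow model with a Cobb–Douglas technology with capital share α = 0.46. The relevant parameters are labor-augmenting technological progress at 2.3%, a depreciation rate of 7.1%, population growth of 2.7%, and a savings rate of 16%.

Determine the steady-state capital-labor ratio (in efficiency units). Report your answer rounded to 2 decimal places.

k* = 1.68

In steady state, investment equals break-even investment: s·k^α = (n + g + δ)·k.
Dividing both sides by k: k^(1−α) = s / (n + g + δ).
k^0.54 = 0.16 / (0.027 + 0.023 + 0.071) = 0.16 / 0.121 = 1.3223
k* = 1.3223^(1/0.54) ≈ 1.6776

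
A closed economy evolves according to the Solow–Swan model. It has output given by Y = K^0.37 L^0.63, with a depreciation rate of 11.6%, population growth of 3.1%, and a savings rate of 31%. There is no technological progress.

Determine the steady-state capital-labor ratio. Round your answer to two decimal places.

k* ≈ 3.27

In steady state, investment equals break-even investment: s·k^α = (n + δ)·k.
Rearranging, k^(1−α) = s / (n + δ).
k^0.63 = 0.31 / (0.031 + 0.116) = 0.31 / 0.147 = 2.1088
k* = 2.1088^(1/0.63) ≈ 3.2685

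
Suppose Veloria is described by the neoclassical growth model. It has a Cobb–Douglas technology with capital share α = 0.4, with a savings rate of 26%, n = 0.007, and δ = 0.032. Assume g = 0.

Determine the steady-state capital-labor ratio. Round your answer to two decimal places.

At the steady state, Δk = 0, so s·k^α = (n + δ)·k.
Dividing both sides by k: k^(1−α) = s / (n + δ).
k^0.6 = 0.26 / (0.007 + 0.032) = 0.26 / 0.039 = 6.6667
k* = 6.6667^(1/0.6) ≈ 23.6148

k* ≈ 23.61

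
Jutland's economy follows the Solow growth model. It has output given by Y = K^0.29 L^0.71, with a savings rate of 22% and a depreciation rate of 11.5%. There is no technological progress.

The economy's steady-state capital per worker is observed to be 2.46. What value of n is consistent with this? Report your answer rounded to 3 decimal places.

Steady state requires s·f(k) = (n + δ)·k, i.e. s·k^α = (n + δ)·k.
So s / (n + δ) = (k*)^(1−α) = 2.46^0.71 = 1.8948.
Therefore n + δ = s / 1.8948 = 0.22 / 1.8948 = 0.1161, so n = 0.1161 − 0.115 = 0.0011.

n ≈ 0.001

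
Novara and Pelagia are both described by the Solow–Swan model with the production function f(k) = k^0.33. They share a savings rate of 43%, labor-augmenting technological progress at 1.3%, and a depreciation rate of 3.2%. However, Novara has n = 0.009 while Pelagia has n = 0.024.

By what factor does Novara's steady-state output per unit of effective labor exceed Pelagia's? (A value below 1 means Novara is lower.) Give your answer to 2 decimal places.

y*_N / y*_P ≈ 1.13

Steady-state y* = [s/(n + g + δ)]^(α/(1−α)), so the ratio is [ (s_N/(n + g + δ)_N) / (s_P/(n + g + δ)_P) ]^0.4925.
s_N/(n + g + δ)_N = 0.43/0.054 = 7.9630; s_P/(n + g + δ)_P = 0.43/0.069 = 6.2319.
Ratio = (7.9630/6.2319)^0.4925 = 1.2778^0.4925 ≈ 1.1283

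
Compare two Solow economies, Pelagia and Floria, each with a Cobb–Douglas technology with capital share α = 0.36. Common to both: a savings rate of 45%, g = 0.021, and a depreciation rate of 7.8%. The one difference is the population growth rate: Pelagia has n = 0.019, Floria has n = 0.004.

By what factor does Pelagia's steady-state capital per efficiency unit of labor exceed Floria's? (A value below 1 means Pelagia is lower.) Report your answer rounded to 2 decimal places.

Steady-state k* = [s/(n + g + δ)]^(1/(1−α)), so the ratio is [ (s_P/(n + g + δ)_P) / (s_F/(n + g + δ)_F) ]^1.5625.
s_P/(n + g + δ)_P = 0.45/0.118 = 3.8136; s_F/(n + g + δ)_F = 0.45/0.103 = 4.3689.
Ratio = (3.8136/4.3689)^1.5625 = 0.8729^1.5625 ≈ 0.8086

k*_P / k*_F ≈ 0.81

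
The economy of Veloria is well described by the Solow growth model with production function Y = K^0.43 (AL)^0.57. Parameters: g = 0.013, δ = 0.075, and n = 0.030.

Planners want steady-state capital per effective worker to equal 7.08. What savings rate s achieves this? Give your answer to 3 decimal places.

In steady state, investment equals break-even investment: s·k^α = (n + g + δ)·k.
So s / (n + g + δ) = (k*)^(1−α) = 7.08^0.57 = 3.0515.
Therefore s = 3.0515 × (n + g + δ) = 3.0515 × 0.118 = 0.3601.

s ≈ 0.360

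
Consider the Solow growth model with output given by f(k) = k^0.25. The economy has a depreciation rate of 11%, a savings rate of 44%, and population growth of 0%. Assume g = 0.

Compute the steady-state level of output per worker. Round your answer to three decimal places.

y* ≈ 1.587

Steady state requires s·f(k) = (n + δ)·k, i.e. s·k^α = (n + δ)·k.
Rearranging, k^(1−α) = s / (n + δ).
k^0.75 = 0.44 / (0.000 + 0.110) = 0.44 / 0.110 = 4.0000
k* = 4.0000^(1/0.75) ≈ 6.3496
y* = (k*)^α = 6.3496^0.25 ≈ 1.5874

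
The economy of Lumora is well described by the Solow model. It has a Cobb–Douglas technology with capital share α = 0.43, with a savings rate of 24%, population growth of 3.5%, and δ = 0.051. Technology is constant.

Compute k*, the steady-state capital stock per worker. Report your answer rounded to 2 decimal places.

Steady state requires s·f(k) = (n + δ)·k, i.e. s·k^α = (n + δ)·k.
Rearranging, k^(1−α) = s / (n + δ).
k^0.57 = 0.24 / (0.035 + 0.051) = 0.24 / 0.086 = 2.7907
k* = 2.7907^(1/0.57) ≈ 6.0528

k* = 6.05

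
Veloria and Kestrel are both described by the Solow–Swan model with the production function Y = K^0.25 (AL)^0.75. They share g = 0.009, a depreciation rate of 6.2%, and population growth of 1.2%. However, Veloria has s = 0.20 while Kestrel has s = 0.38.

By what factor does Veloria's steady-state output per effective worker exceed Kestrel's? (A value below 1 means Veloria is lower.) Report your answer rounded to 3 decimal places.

y*_V / y*_K ≈ 0.807

Steady-state y* = [s/(n + g + δ)]^(α/(1−α)), so the ratio is [ (s_V/(n + g + δ)_V) / (s_K/(n + g + δ)_K) ]^0.3333.
s_V/(n + g + δ)_V = 0.20/0.083 = 2.4096; s_K/(n + g + δ)_K = 0.38/0.083 = 4.5783.
Ratio = (2.4096/4.5783)^0.3333 = 0.5263^0.3333 ≈ 0.8074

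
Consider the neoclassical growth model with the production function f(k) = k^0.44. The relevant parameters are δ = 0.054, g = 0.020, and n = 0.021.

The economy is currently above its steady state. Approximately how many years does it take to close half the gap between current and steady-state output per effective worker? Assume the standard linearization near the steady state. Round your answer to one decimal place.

t_½ ≈ 13.0 years

Near the steady state the convergence rate is λ = (1 − α)(n + g + δ).
λ = (1 − 0.44) × 0.095 = 0.56 × 0.095 = 0.0532
Half-life = ln 2 / λ = 0.6931 / 0.0532 ≈ 13.03 years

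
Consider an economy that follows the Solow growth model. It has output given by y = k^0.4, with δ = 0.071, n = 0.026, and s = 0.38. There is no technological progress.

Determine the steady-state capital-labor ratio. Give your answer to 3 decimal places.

In steady state, investment equals break-even investment: s·k^α = (n + δ)·k.
Rearranging, k^(1−α) = s / (n + δ).
k^0.6 = 0.38 / (0.026 + 0.071) = 0.38 / 0.097 = 3.9175
k* = 3.9175^(1/0.6) ≈ 9.7353

k* ≈ 9.735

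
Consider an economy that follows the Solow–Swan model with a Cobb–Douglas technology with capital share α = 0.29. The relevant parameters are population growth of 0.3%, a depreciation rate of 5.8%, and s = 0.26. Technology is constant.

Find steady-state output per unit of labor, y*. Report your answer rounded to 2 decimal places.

In steady state, investment equals break-even investment: s·k^α = (n + δ)·k.
Dividing both sides by k: k^(1−α) = s / (n + δ).
k^0.71 = 0.26 / (0.003 + 0.058) = 0.26 / 0.061 = 4.2623
k* = 4.2623^(1/0.71) ≈ 7.7059
y* = (k*)^α = 7.7059^0.29 ≈ 1.8079

y* = 1.81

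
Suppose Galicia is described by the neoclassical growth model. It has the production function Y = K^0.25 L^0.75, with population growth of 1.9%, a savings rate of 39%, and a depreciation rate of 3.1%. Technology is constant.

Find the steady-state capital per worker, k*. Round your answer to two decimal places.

Steady state requires s·f(k) = (n + δ)·k, i.e. s·k^α = (n + δ)·k.
Dividing both sides by k: k^(1−α) = s / (n + δ).
k^0.75 = 0.39 / (0.019 + 0.031) = 0.39 / 0.050 = 7.8000
k* = 7.8000^(1/0.75) ≈ 15.4689

k* ≈ 15.47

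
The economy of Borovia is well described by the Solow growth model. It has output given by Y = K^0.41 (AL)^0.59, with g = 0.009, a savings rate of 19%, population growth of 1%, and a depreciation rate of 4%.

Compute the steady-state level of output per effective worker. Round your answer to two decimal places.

At the steady state, Δk = 0, so s·k^α = (n + g + δ)·k.
Rearranging, k^(1−α) = s / (n + g + δ).
k^0.59 = 0.19 / (0.010 + 0.009 + 0.040) = 0.19 / 0.059 = 3.2203
k* = 3.2203^(1/0.59) ≈ 7.2584
y* = (k*)^α = 7.2584^0.41 ≈ 2.2540

y* = 2.25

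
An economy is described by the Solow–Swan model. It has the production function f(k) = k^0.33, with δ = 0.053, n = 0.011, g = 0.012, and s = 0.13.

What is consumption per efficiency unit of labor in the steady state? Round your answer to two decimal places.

Steady state requires s·f(k) = (n + g + δ)·k, i.e. s·k^α = (n + g + δ)·k.
Rearranging, k^(1−α) = s / (n + g + δ).
k^0.67 = 0.13 / (0.011 + 0.012 + 0.053) = 0.13 / 0.076 = 1.7105
k* = 1.7105^(1/0.67) ≈ 2.2282
y* = (k*)^α = 2.2282^0.33 ≈ 1.3026
c* = (1 − s)·y* = (1 − 0.13) × 1.3026 ≈ 1.1333

c* ≈ 1.13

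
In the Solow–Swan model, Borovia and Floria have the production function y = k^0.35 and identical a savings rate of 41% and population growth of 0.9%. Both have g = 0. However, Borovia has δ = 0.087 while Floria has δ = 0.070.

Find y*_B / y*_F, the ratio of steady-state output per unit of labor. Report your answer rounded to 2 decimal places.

ratio ≈ 0.90

Steady-state y* = [s/(n + δ)]^(α/(1−α)), so the ratio is [ (s_B/(n + δ)_B) / (s_F/(n + δ)_F) ]^0.5385.
s_B/(n + δ)_B = 0.41/0.096 = 4.2708; s_F/(n + δ)_F = 0.41/0.079 = 5.1899.
Ratio = (4.2708/5.1899)^0.5385 = 0.8229^0.5385 ≈ 0.9004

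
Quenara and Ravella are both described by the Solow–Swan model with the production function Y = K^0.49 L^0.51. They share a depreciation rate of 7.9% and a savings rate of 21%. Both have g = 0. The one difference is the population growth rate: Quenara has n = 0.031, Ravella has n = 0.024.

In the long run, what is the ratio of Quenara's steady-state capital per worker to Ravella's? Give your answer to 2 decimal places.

ratio ≈ 0.88

Steady-state k* = [s/(n + δ)]^(1/(1−α)), so the ratio is [ (s_Q/(n + δ)_Q) / (s_R/(n + δ)_R) ]^1.9608.
s_Q/(n + δ)_Q = 0.21/0.110 = 1.9091; s_R/(n + δ)_R = 0.21/0.103 = 2.0388.
Ratio = (1.9091/2.0388)^1.9608 = 0.9364^1.9608 ≈ 0.8791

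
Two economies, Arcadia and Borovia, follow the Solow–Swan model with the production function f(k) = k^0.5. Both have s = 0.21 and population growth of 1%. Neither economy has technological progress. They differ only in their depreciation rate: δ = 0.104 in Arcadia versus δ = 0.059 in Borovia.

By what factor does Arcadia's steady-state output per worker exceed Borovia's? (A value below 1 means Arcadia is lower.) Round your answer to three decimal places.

Steady-state y* = [s/(n + δ)]^(α/(1−α)), so the ratio is [ (s_A/(n + δ)_A) / (s_B/(n + δ)_B) ]^1.
s_A/(n + δ)_A = 0.21/0.114 = 1.8421; s_B/(n + δ)_B = 0.21/0.069 = 3.0435.
Ratio = (1.8421/3.0435)^1 = 0.6053^1 ≈ 0.6053

y*_A / y*_B ≈ 0.605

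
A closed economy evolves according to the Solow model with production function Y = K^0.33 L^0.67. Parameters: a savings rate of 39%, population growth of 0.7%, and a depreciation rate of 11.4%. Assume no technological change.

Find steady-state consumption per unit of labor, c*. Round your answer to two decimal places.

c* ≈ 1.09

In steady state, investment equals break-even investment: s·k^α = (n + δ)·k.
Dividing both sides by k: k^(1−α) = s / (n + δ).
k^0.67 = 0.39 / (0.007 + 0.114) = 0.39 / 0.121 = 3.2231
k* = 3.2231^(1/0.67) ≈ 5.7361
y* = (k*)^α = 5.7361^0.33 ≈ 1.7797
c* = (1 − s)·y* = (1 − 0.39) × 1.7797 ≈ 1.0856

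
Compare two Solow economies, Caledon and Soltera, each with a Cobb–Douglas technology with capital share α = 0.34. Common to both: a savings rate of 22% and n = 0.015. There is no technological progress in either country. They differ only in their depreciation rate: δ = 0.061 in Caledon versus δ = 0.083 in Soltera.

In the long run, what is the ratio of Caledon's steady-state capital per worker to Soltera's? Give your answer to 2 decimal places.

Steady-state k* = [s/(n + δ)]^(1/(1−α)), so the ratio is [ (s_C/(n + δ)_C) / (s_S/(n + δ)_S) ]^1.5152.
s_C/(n + δ)_C = 0.22/0.076 = 2.8947; s_S/(n + δ)_S = 0.22/0.098 = 2.2449.
Ratio = (2.8947/2.2449)^1.5152 = 1.2895^1.5152 ≈ 1.4700

ratio ≈ 1.47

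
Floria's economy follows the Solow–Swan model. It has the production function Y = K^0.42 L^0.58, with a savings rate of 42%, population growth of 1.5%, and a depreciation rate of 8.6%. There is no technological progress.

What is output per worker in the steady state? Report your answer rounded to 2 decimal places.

Steady state requires s·f(k) = (n + δ)·k, i.e. s·k^α = (n + δ)·k.
Rearranging, k^(1−α) = s / (n + δ).
k^0.58 = 0.42 / (0.015 + 0.086) = 0.42 / 0.101 = 4.1584
k* = 4.1584^(1/0.58) ≈ 11.6712
y* = (k*)^α = 11.6712^0.42 ≈ 2.8067

y* = 2.81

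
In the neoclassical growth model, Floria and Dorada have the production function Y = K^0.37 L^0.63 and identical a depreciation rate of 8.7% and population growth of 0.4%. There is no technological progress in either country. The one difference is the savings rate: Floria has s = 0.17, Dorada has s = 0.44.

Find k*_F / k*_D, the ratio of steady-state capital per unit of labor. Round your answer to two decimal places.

k*_F / k*_D ≈ 0.22

Steady-state k* = [s/(n + δ)]^(1/(1−α)), so the ratio is [ (s_F/(n + δ)_F) / (s_D/(n + δ)_D) ]^1.5873.
s_F/(n + δ)_F = 0.17/0.091 = 1.8681; s_D/(n + δ)_D = 0.44/0.091 = 4.8352.
Ratio = (1.8681/4.8352)^1.5873 = 0.3864^1.5873 ≈ 0.2211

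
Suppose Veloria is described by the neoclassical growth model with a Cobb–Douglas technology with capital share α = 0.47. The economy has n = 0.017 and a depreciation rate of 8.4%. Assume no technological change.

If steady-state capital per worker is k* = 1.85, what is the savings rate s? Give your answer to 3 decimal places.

At the steady state, Δk = 0, so s·k^α = (n + δ)·k.
So s / (n + δ) = (k*)^(1−α) = 1.85^0.53 = 1.3855.
Therefore s = 1.3855 × (n + δ) = 1.3855 × 0.101 = 0.1399.

s ≈ 0.140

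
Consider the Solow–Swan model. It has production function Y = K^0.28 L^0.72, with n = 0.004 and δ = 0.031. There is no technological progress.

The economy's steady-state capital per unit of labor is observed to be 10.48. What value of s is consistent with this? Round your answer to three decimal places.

In steady state, investment equals break-even investment: s·k^α = (n + δ)·k.
So s / (n + δ) = (k*)^(1−α) = 10.48^0.72 = 5.4283.
Therefore s = 5.4283 × (n + δ) = 5.4283 × 0.035 = 0.1900.

s ≈ 0.190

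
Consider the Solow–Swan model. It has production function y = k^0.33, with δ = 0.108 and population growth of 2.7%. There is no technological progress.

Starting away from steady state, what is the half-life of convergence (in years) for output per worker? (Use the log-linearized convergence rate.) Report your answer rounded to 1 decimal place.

about 7.7 years

Near the steady state the convergence rate is λ = (1 − α)(n + δ).
λ = (1 − 0.33) × 0.135 = 0.67 × 0.135 = 0.09045
Half-life = ln 2 / λ = 0.6931 / 0.09045 ≈ 7.66 years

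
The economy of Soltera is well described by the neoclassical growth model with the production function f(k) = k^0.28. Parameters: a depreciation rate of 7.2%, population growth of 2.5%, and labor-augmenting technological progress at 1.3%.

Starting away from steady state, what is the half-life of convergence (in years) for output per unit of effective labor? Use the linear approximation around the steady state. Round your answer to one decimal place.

Near the steady state the convergence rate is λ = (1 − α)(n + g + δ).
λ = (1 − 0.28) × 0.110 = 0.72 × 0.110 = 0.0792
Half-life = ln 2 / λ = 0.6931 / 0.0792 ≈ 8.75 years

about 8.8 years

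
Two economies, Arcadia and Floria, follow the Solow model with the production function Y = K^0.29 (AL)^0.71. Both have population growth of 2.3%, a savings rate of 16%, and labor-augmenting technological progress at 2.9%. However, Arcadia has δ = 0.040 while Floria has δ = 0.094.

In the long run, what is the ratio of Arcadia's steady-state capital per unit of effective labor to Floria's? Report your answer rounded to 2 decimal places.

ratio ≈ 1.92

Steady-state k* = [s/(n + g + δ)]^(1/(1−α)), so the ratio is [ (s_A/(n + g + δ)_A) / (s_F/(n + g + δ)_F) ]^1.4085.
s_A/(n + g + δ)_A = 0.16/0.092 = 1.7391; s_F/(n + g + δ)_F = 0.16/0.146 = 1.0959.
Ratio = (1.7391/1.0959)^1.4085 = 1.5869^1.4085 ≈ 1.9163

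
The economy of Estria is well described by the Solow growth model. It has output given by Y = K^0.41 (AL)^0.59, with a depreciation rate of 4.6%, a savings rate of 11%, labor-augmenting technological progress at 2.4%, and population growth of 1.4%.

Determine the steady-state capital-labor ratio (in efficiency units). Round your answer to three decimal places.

k* ≈ 1.579

At the steady state, Δk = 0, so s·k^α = (n + g + δ)·k.
Dividing both sides by k: k^(1−α) = s / (n + g + δ).
k^0.59 = 0.11 / (0.014 + 0.024 + 0.046) = 0.11 / 0.084 = 1.3095
k* = 1.3095^(1/0.59) ≈ 1.5794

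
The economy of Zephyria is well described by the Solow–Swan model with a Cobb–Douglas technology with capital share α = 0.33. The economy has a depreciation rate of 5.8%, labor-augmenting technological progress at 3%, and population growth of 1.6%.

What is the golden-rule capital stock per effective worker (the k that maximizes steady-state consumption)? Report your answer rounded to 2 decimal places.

k_gold ≈ 5.60

The golden rule sets f'(k) = n + g + δ, i.e. α·k^(α−1) = n + g + δ.
So k^(1−α) = α / (n + g + δ) = 0.33 / 0.104 = 3.1731.
k_gold = 3.1731^(1/0.67) ≈ 5.6038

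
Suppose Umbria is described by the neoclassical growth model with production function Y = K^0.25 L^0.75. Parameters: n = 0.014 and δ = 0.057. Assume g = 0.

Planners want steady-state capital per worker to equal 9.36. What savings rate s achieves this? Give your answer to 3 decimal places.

In steady state, investment equals break-even investment: s·k^α = (n + δ)·k.
So s / (n + δ) = (k*)^(1−α) = 9.36^0.75 = 5.3513.
Therefore s = 5.3513 × (n + δ) = 5.3513 × 0.071 = 0.3799.

s ≈ 0.380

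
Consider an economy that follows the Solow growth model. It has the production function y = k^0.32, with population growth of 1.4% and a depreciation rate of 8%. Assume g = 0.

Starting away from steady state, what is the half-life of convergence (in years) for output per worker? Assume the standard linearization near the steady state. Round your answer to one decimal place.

Near the steady state the convergence rate is λ = (1 − α)(n + δ).
λ = (1 − 0.32) × 0.094 = 0.68 × 0.094 = 0.06392
Half-life = ln 2 / λ = 0.6931 / 0.06392 ≈ 10.84 years

half-life ≈ 10.8 years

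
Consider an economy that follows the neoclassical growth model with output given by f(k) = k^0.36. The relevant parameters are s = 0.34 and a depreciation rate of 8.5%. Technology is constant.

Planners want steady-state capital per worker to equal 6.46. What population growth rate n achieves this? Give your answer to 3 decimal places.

n ≈ 0.018

In steady state, investment equals break-even investment: s·k^α = (n + δ)·k.
So s / (n + δ) = (k*)^(1−α) = 6.46^0.64 = 3.3003.
Therefore n + δ = s / 3.3003 = 0.34 / 3.3003 = 0.1030, so n = 0.1030 − 0.085 = 0.0180.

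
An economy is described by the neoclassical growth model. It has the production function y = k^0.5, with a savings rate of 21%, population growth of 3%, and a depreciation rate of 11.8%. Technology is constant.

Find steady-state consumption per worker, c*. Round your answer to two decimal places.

c* = 1.12

Steady state requires s·f(k) = (n + δ)·k, i.e. s·k^α = (n + δ)·k.
Rearranging, k^(1−α) = s / (n + δ).
k^0.5 = 0.21 / (0.030 + 0.118) = 0.21 / 0.148 = 1.4189
k* = 1.4189^(1/0.5) ≈ 2.0133
y* = (k*)^α = 2.0133^0.5 ≈ 1.4189
c* = (1 − s)·y* = (1 − 0.21) × 1.4189 ≈ 1.1209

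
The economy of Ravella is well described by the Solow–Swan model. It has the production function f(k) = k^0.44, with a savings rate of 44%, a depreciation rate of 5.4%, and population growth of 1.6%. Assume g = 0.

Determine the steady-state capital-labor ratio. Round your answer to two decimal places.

k* ≈ 26.65

At the steady state, Δk = 0, so s·k^α = (n + δ)·k.
Dividing both sides by k: k^(1−α) = s / (n + δ).
k^0.56 = 0.44 / (0.016 + 0.054) = 0.44 / 0.070 = 6.2857
k* = 6.2857^(1/0.56) ≈ 26.6460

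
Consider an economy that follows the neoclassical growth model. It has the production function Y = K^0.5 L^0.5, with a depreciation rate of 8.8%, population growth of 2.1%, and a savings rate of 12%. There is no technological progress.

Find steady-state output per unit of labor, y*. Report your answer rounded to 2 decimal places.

y* = 1.10

In steady state, investment equals break-even investment: s·k^α = (n + δ)·k.
Rearranging, k^(1−α) = s / (n + δ).
k^0.5 = 0.12 / (0.021 + 0.088) = 0.12 / 0.109 = 1.1009
k* = 1.1009^(1/0.5) ≈ 1.2120
y* = (k*)^α = 1.2120^0.5 ≈ 1.1009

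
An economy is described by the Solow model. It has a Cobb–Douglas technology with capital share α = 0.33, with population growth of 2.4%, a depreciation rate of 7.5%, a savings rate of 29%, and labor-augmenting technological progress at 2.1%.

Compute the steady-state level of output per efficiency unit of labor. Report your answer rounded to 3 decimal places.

y* = 1.544

Steady state requires s·f(k) = (n + g + δ)·k, i.e. s·k^α = (n + g + δ)·k.
Rearranging, k^(1−α) = s / (n + g + δ).
k^0.67 = 0.29 / (0.024 + 0.021 + 0.075) = 0.29 / 0.120 = 2.4167
k* = 2.4167^(1/0.67) ≈ 3.7323
y* = (k*)^α = 3.7323^0.33 ≈ 1.5444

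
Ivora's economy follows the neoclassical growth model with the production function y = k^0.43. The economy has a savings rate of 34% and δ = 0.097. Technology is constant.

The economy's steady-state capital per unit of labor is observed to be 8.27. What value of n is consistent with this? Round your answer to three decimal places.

n ≈ 0.005

In steady state, investment equals break-even investment: s·k^α = (n + δ)·k.
So s / (n + δ) = (k*)^(1−α) = 8.27^0.57 = 3.3341.
Therefore n + δ = s / 3.3341 = 0.34 / 3.3341 = 0.1020, so n = 0.1020 − 0.097 = 0.0050.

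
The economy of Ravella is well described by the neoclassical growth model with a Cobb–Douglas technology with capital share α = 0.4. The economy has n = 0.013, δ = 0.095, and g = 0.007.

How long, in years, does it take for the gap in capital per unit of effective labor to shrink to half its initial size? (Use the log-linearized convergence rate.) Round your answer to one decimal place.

t_½ ≈ 10.0 years

Near the steady state the convergence rate is λ = (1 − α)(n + g + δ).
λ = (1 − 0.4) × 0.115 = 0.6 × 0.115 = 0.0690
Half-life = ln 2 / λ = 0.6931 / 0.0690 ≈ 10.04 years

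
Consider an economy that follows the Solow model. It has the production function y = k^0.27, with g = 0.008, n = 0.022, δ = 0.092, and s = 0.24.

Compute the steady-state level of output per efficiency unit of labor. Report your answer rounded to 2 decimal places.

Steady state requires s·f(k) = (n + g + δ)·k, i.e. s·k^α = (n + g + δ)·k.
Rearranging, k^(1−α) = s / (n + g + δ).
k^0.73 = 0.24 / (0.022 + 0.008 + 0.092) = 0.24 / 0.122 = 1.9672
k* = 1.9672^(1/0.73) ≈ 2.5266
y* = (k*)^α = 2.5266^0.27 ≈ 1.2844

y* ≈ 1.28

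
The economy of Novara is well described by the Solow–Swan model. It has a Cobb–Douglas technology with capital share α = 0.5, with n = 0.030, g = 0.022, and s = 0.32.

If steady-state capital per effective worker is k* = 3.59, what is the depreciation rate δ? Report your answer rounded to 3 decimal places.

Steady state requires s·f(k) = (n + g + δ)·k, i.e. s·k^α = (n + g + δ)·k.
So s / (n + g + δ) = (k*)^(1−α) = 3.59^0.5 = 1.8947.
Therefore n + g + δ = s / 1.8947 = 0.32 / 1.8947 = 0.1689, so δ = 0.1689 − 0.052 = 0.1169.

δ ≈ 0.117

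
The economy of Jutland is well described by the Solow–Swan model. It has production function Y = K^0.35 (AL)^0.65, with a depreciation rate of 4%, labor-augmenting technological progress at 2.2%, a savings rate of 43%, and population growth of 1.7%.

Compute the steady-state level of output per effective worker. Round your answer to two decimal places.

y* ≈ 2.49

At the steady state, Δk = 0, so s·k^α = (n + g + δ)·k.
Dividing both sides by k: k^(1−α) = s / (n + g + δ).
k^0.65 = 0.43 / (0.017 + 0.022 + 0.040) = 0.43 / 0.079 = 5.4430
k* = 5.4430^(1/0.65) ≈ 13.5537
y* = (k*)^α = 13.5537^0.35 ≈ 2.4901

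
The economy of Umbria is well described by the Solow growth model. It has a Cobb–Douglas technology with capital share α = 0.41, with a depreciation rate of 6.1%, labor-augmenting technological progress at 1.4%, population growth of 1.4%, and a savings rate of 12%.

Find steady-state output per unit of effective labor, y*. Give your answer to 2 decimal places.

y* ≈ 1.23

At the steady state, Δk = 0, so s·k^α = (n + g + δ)·k.
Rearranging, k^(1−α) = s / (n + g + δ).
k^0.59 = 0.12 / (0.014 + 0.014 + 0.061) = 0.12 / 0.089 = 1.3483
k* = 1.3483^(1/0.59) ≈ 1.6595
y* = (k*)^α = 1.6595^0.41 ≈ 1.2308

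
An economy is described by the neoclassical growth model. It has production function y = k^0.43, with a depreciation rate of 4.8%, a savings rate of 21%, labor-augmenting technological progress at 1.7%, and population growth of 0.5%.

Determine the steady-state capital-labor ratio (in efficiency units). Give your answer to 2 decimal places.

k* = 6.87

Steady state requires s·f(k) = (n + g + δ)·k, i.e. s·k^α = (n + g + δ)·k.
Rearranging, k^(1−α) = s / (n + g + δ).
k^0.57 = 0.21 / (0.005 + 0.017 + 0.048) = 0.21 / 0.070 = 3.0000
k* = 3.0000^(1/0.57) ≈ 6.8716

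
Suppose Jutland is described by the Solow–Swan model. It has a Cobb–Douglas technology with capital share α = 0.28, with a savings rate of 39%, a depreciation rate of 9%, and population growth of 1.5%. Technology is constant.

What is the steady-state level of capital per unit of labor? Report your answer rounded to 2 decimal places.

k* ≈ 6.19

Steady state requires s·f(k) = (n + δ)·k, i.e. s·k^α = (n + δ)·k.
Rearranging, k^(1−α) = s / (n + δ).
k^0.72 = 0.39 / (0.015 + 0.090) = 0.39 / 0.105 = 3.7143
k* = 3.7143^(1/0.72) ≈ 6.1872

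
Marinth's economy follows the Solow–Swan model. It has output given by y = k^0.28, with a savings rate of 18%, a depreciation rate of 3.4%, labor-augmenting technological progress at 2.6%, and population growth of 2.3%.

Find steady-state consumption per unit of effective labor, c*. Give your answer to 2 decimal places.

In steady state, investment equals break-even investment: s·k^α = (n + g + δ)·k.
Rearranging, k^(1−α) = s / (n + g + δ).
k^0.72 = 0.18 / (0.023 + 0.026 + 0.034) = 0.18 / 0.083 = 2.1687
k* = 2.1687^(1/0.72) ≈ 2.9305
y* = (k*)^α = 2.9305^0.28 ≈ 1.3513
c* = (1 − s)·y* = (1 − 0.18) × 1.3513 ≈ 1.1081

c* ≈ 1.11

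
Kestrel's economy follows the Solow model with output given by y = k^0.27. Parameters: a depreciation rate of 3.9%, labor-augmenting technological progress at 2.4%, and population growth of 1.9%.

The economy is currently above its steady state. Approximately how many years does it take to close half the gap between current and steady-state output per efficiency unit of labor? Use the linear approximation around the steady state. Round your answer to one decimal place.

Near the steady state the convergence rate is λ = (1 − α)(n + g + δ).
λ = (1 − 0.27) × 0.082 = 0.73 × 0.082 = 0.05986
Half-life = ln 2 / λ = 0.6931 / 0.05986 ≈ 11.58 years

t_½ ≈ 11.6 years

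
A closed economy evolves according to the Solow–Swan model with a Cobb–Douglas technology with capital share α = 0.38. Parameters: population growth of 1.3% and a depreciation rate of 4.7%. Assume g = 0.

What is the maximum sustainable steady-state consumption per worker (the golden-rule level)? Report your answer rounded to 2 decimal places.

c_gold ≈ 1.92

At the golden rule, f'(k) = n + δ, so α·k^(α−1) = n + δ and k_gold = (α/(n + δ))^(1/(1−α)).
k_gold = (0.38/0.060)^(1/0.62) = 6.3333^1.6129 ≈ 19.6313
c_gold = f(k_gold) − (n + δ)·k_gold = 3.0997 − 0.060×19.6313 ≈ 1.9218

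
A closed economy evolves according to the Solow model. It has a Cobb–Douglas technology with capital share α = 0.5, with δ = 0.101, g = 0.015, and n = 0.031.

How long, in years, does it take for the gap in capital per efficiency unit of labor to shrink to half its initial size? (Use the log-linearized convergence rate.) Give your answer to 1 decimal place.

t_½ ≈ 9.4 years

Near the steady state the convergence rate is λ = (1 − α)(n + g + δ).
λ = (1 − 0.5) × 0.147 = 0.5 × 0.147 = 0.0735
Half-life = ln 2 / λ = 0.6931 / 0.0735 ≈ 9.43 years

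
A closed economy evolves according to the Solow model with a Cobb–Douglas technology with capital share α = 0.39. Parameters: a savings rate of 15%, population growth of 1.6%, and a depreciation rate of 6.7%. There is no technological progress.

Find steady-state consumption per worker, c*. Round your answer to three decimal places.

c* ≈ 1.241

At the steady state, Δk = 0, so s·k^α = (n + δ)·k.
Dividing both sides by k: k^(1−α) = s / (n + δ).
k^0.61 = 0.15 / (0.016 + 0.067) = 0.15 / 0.083 = 1.8072
k* = 1.8072^(1/0.61) ≈ 2.6383
y* = (k*)^α = 2.6383^0.39 ≈ 1.4599
c* = (1 − s)·y* = (1 − 0.15) × 1.4599 ≈ 1.2409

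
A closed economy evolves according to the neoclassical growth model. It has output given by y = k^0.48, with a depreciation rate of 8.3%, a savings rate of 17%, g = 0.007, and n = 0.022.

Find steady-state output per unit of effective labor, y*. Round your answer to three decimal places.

y* ≈ 1.470

Steady state requires s·f(k) = (n + g + δ)·k, i.e. s·k^α = (n + g + δ)·k.
Dividing both sides by k: k^(1−α) = s / (n + g + δ).
k^0.52 = 0.17 / (0.022 + 0.007 + 0.083) = 0.17 / 0.112 = 1.5179
k* = 1.5179^(1/0.52) ≈ 2.2312
y* = (k*)^α = 2.2312^0.48 ≈ 1.4699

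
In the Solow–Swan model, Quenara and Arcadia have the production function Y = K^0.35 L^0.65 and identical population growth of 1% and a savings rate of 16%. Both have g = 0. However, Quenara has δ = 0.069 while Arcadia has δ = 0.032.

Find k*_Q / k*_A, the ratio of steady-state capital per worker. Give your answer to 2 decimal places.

k*_Q / k*_A ≈ 0.38

Steady-state k* = [s/(n + δ)]^(1/(1−α)), so the ratio is [ (s_Q/(n + δ)_Q) / (s_A/(n + δ)_A) ]^1.5385.
s_Q/(n + δ)_Q = 0.16/0.079 = 2.0253; s_A/(n + δ)_A = 0.16/0.042 = 3.8095.
Ratio = (2.0253/3.8095)^1.5385 = 0.5316^1.5385 ≈ 0.3783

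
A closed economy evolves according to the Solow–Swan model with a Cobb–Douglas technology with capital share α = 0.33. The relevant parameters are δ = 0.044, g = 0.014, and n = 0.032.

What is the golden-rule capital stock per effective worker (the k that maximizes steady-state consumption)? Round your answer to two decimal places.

The golden rule sets f'(k) = n + g + δ, i.e. α·k^(α−1) = n + g + δ.
So k^(1−α) = α / (n + g + δ) = 0.33 / 0.090 = 3.6667.
k_gold = 3.6667^(1/0.67) ≈ 6.9535

k_gold ≈ 6.95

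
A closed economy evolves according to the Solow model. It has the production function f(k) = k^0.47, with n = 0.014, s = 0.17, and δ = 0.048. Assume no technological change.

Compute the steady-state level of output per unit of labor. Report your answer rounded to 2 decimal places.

y* ≈ 2.45

In steady state, investment equals break-even investment: s·k^α = (n + δ)·k.
Rearranging, k^(1−α) = s / (n + δ).
k^0.53 = 0.17 / (0.014 + 0.048) = 0.17 / 0.062 = 2.7419
k* = 2.7419^(1/0.53) ≈ 6.7068
y* = (k*)^α = 6.7068^0.47 ≈ 2.4460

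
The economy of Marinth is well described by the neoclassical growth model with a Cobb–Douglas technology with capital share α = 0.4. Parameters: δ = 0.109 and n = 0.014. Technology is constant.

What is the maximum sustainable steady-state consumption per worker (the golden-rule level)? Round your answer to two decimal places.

At the golden rule, f'(k) = n + δ, so α·k^(α−1) = n + δ and k_gold = (α/(n + δ))^(1/(1−α)).
k_gold = (0.4/0.123)^(1/0.6) = 3.2520^1.6667 ≈ 7.1384
c_gold = f(k_gold) − (n + δ)·k_gold = 2.1950 − 0.123×7.1384 ≈ 1.3170

c_gold ≈ 1.32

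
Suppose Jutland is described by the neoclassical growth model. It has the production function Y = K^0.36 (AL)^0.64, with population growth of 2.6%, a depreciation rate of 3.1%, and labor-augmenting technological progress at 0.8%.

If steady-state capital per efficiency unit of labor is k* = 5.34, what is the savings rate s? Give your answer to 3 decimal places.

Steady state requires s·f(k) = (n + g + δ)·k, i.e. s·k^α = (n + g + δ)·k.
So s / (n + g + δ) = (k*)^(1−α) = 5.34^0.64 = 2.9216.
Therefore s = 2.9216 × (n + g + δ) = 2.9216 × 0.065 = 0.1899.

s ≈ 0.190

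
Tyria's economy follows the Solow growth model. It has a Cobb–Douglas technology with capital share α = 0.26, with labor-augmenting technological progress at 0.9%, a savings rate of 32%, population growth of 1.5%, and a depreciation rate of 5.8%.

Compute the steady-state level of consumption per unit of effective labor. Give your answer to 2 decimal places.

c* = 1.10

At the steady state, Δk = 0, so s·k^α = (n + g + δ)·k.
Dividing both sides by k: k^(1−α) = s / (n + g + δ).
k^0.74 = 0.32 / (0.015 + 0.009 + 0.058) = 0.32 / 0.082 = 3.9024
k* = 3.9024^(1/0.74) ≈ 6.2965
y* = (k*)^α = 6.2965^0.26 ≈ 1.6135
c* = (1 − s)·y* = (1 − 0.32) × 1.6135 ≈ 1.0972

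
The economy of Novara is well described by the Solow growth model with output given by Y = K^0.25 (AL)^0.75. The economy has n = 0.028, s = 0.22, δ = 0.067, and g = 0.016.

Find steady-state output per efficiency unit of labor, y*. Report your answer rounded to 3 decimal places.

y* ≈ 1.256

At the steady state, Δk = 0, so s·k^α = (n + g + δ)·k.
Rearranging, k^(1−α) = s / (n + g + δ).
k^0.75 = 0.22 / (0.028 + 0.016 + 0.067) = 0.22 / 0.111 = 1.9820
k* = 1.9820^(1/0.75) ≈ 2.4896
y* = (k*)^α = 2.4896^0.25 ≈ 1.2561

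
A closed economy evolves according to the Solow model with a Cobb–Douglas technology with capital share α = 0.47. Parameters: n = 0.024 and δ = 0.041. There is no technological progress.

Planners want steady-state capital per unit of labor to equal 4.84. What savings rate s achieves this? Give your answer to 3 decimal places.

s ≈ 0.150

At the steady state, Δk = 0, so s·k^α = (n + δ)·k.
So s / (n + δ) = (k*)^(1−α) = 4.84^0.53 = 2.3066.
Therefore s = 2.3066 × (n + δ) = 2.3066 × 0.065 = 0.1499.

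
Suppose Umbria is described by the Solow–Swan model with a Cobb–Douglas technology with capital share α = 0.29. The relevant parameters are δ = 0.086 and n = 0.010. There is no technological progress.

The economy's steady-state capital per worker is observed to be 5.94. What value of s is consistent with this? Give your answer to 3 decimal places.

Steady state requires s·f(k) = (n + δ)·k, i.e. s·k^α = (n + δ)·k.
So s / (n + δ) = (k*)^(1−α) = 5.94^0.71 = 3.5431.
Therefore s = 3.5431 × (n + δ) = 3.5431 × 0.096 = 0.3401.

s ≈ 0.340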